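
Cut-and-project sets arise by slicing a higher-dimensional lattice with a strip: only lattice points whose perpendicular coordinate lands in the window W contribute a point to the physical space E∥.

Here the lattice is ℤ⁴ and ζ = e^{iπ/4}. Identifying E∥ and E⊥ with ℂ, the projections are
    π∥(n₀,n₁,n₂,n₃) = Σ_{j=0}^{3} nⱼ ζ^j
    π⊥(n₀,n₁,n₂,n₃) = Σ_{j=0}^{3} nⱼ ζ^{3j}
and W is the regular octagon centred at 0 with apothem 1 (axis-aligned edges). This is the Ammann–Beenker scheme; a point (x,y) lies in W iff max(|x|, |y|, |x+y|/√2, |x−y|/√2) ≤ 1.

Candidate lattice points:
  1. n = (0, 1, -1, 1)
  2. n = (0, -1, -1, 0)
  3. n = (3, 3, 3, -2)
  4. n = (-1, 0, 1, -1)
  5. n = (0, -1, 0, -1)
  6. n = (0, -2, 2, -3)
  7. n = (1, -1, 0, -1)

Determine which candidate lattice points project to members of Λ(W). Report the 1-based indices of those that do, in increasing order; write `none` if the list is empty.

Internal map: ζ^{3j} for j=0..3 gives (1,0), (−√2/2,√2/2), (0,−1), (√2/2,√2/2).
#1 (0, 1, -1, 1): internal (0.00000, 2.41421); octagon support 2.41421 vs apothem 1 → ∉ W
#2 (0, -1, -1, 0): internal (0.70711, 0.29289); octagon support 0.70711 vs apothem 1 → ∈ W
#3 (3, 3, 3, -2): internal (-0.53553, -2.29289); octagon support 2.29289 vs apothem 1 → ∉ W
#4 (-1, 0, 1, -1): internal (-1.70711, -1.70711); octagon support 2.41421 vs apothem 1 → ∉ W
#5 (0, -1, 0, -1): internal (0.00000, -1.41421); octagon support 1.41421 vs apothem 1 → ∉ W
#6 (0, -2, 2, -3): internal (-0.70711, -5.53553); octagon support 5.53553 vs apothem 1 → ∉ W
#7 (1, -1, 0, -1): internal (1.00000, -1.41421); octagon support 1.70711 vs apothem 1 → ∉ W

2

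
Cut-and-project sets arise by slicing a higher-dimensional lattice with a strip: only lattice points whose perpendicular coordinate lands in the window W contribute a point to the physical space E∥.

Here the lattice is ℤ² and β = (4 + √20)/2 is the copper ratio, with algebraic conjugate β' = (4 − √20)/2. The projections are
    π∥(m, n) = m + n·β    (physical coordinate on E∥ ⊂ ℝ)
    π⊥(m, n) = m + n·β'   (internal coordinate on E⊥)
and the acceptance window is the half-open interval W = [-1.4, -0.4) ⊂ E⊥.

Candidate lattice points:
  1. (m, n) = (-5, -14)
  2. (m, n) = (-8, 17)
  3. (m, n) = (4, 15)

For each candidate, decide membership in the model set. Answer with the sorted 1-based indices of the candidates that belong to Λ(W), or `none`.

Numerically β ≈ 4.2361 and β' = −1/β ≈ -0.2361.
[1] lift (-5,-14): star map gives -1.6950; window check -1.4 ≤ -1.6950 < -0.4 is false → out
[2] lift (-8,17): star map gives -12.0132; window check -1.4 ≤ -12.0132 < -0.4 is false → out
[3] lift (4,15): star map gives 0.4590; window check -1.4 ≤ 0.4590 < -0.4 is false → out

none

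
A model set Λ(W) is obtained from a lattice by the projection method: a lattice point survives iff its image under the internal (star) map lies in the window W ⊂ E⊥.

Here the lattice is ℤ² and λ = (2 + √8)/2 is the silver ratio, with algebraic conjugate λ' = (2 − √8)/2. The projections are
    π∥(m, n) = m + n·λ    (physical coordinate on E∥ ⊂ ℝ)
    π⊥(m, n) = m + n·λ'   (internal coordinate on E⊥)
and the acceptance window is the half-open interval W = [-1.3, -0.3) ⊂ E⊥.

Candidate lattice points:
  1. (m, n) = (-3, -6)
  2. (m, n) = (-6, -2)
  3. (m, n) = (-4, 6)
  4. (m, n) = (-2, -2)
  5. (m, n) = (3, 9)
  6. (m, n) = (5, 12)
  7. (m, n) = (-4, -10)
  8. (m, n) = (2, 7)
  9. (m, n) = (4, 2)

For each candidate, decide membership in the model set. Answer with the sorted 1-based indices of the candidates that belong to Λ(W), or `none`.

1, 4, 5, 8

Compute λ' = (2−√8)/2 = -0.4142, so π⊥(m,n) = m -0.4142·n.
candidate 1: (m,n)=(-3,-6) → π∥ = -3-6·λ ≈ -17.4853, π⊥ = -3-6·λ' ≈ -0.5147 ∈ [-1.3, -0.3) ⇒ IN Λ
candidate 2: (m,n)=(-6,-2) → π∥ = -6-2·λ ≈ -10.8284, π⊥ = -6-2·λ' ≈ -5.1716 ∉ [-1.3, -0.3) ⇒ out
candidate 3: (m,n)=(-4,6) → π∥ = -4+6·λ ≈ 10.4853, π⊥ = -4+6·λ' ≈ -6.4853 ∉ [-1.3, -0.3) ⇒ out
candidate 4: (m,n)=(-2,-2) → π∥ = -2-2·λ ≈ -6.8284, π⊥ = -2-2·λ' ≈ -1.1716 ∈ [-1.3, -0.3) ⇒ IN Λ
candidate 5: (m,n)=(3,9) → π∥ = 3+9·λ ≈ 24.7279, π⊥ = 3+9·λ' ≈ -0.7279 ∈ [-1.3, -0.3) ⇒ IN Λ
candidate 6: (m,n)=(5,12) → π∥ = 5+12·λ ≈ 33.9706, π⊥ = 5+12·λ' ≈ 0.0294 ∉ [-1.3, -0.3) ⇒ out
candidate 7: (m,n)=(-4,-10) → π∥ = -4-10·λ ≈ -28.1421, π⊥ = -4-10·λ' ≈ 0.1421 ∉ [-1.3, -0.3) ⇒ out
candidate 8: (m,n)=(2,7) → π∥ = 2+7·λ ≈ 18.8995, π⊥ = 2+7·λ' ≈ -0.8995 ∈ [-1.3, -0.3) ⇒ IN Λ
candidate 9: (m,n)=(4,2) → π∥ = 4+2·λ ≈ 8.8284, π⊥ = 4+2·λ' ≈ 3.1716 ∉ [-1.3, -0.3) ⇒ out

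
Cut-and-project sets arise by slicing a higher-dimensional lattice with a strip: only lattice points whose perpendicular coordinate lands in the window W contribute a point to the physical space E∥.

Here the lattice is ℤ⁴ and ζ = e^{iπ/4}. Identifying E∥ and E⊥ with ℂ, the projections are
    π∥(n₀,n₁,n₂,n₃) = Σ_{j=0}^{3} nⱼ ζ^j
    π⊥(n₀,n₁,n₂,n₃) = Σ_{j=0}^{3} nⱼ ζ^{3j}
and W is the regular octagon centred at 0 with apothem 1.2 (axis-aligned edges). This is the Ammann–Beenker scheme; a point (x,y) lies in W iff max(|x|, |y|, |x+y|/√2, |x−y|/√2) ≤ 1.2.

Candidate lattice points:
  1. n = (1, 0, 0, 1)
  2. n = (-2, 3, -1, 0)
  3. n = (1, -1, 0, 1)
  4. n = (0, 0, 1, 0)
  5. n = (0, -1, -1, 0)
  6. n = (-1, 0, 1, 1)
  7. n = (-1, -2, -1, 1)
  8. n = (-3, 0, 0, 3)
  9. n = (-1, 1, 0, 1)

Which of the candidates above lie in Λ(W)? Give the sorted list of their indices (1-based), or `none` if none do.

4, 5, 6, 7

π⊥(n) = n₀ + n₁ζ³ + n₂ζ⁶ + n₃ζ⁹ where ζ = e^{iπ/4}.
candidate 1: n = (1, 0, 0, 1) → π⊥ ≈ (+1.707107, +0.707107); max(|x|,|y|,|x±y|/√2) = 1.707107 > 1.2 ⇒ ∉ W
candidate 2: n = (-2, 3, -1, 0) → π⊥ ≈ (-4.121320, +3.121320); max(|x|,|y|,|x±y|/√2) = 5.121320 > 1.2 ⇒ ∉ W
candidate 3: n = (1, -1, 0, 1) → π⊥ ≈ (+2.414214, +0.000000); max(|x|,|y|,|x±y|/√2) = 2.414214 > 1.2 ⇒ ∉ W
candidate 4: n = (0, 0, 1, 0) → π⊥ ≈ (+0.000000, -1.000000); max(|x|,|y|,|x±y|/√2) = 1.000000 ≤ 1.2 ⇒ ∈ W
candidate 5: n = (0, -1, -1, 0) → π⊥ ≈ (+0.707107, +0.292893); max(|x|,|y|,|x±y|/√2) = 0.707107 ≤ 1.2 ⇒ ∈ W
candidate 6: n = (-1, 0, 1, 1) → π⊥ ≈ (-0.292893, -0.292893); max(|x|,|y|,|x±y|/√2) = 0.414214 ≤ 1.2 ⇒ ∈ W
candidate 7: n = (-1, -2, -1, 1) → π⊥ ≈ (+1.121320, +0.292893); max(|x|,|y|,|x±y|/√2) = 1.121320 ≤ 1.2 ⇒ ∈ W
candidate 8: n = (-3, 0, 0, 3) → π⊥ ≈ (-0.878680, +2.121320); max(|x|,|y|,|x±y|/√2) = 2.121320 > 1.2 ⇒ ∉ W
candidate 9: n = (-1, 1, 0, 1) → π⊥ ≈ (-1.000000, +1.414214); max(|x|,|y|,|x±y|/√2) = 1.707107 > 1.2 ⇒ ∉ W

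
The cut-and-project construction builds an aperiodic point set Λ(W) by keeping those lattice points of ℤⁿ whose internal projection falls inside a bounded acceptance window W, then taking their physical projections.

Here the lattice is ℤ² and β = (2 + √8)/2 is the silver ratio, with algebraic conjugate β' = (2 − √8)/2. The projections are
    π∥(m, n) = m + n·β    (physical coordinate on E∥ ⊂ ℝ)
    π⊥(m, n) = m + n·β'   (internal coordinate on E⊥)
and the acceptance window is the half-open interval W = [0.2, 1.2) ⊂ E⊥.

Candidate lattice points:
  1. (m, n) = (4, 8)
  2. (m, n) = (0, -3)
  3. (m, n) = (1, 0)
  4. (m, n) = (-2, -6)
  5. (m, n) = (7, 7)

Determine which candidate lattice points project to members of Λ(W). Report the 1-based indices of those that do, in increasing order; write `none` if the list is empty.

1, 3, 4

Numerically β ≈ 2.414214 and β' = −1/β ≈ -0.414214.
#1 (4,8): internal coord 4 + (8)·β' = +0.686292; +0.686292 ∈ [0.2, 1.2) → IN Λ
#2 (0,-3): internal coord 0 + (-3)·β' = +1.242641; +1.242641 ∉ [0.2, 1.2) → out
#3 (1,0): internal coord 1 + (0)·β' = +1.000000; +1.000000 ∈ [0.2, 1.2) → IN Λ
#4 (-2,-6): internal coord -2 + (-6)·β' = +0.485281; +0.485281 ∈ [0.2, 1.2) → IN Λ
#5 (7,7): internal coord 7 + (7)·β' = +4.100505; +4.100505 ∉ [0.2, 1.2) → out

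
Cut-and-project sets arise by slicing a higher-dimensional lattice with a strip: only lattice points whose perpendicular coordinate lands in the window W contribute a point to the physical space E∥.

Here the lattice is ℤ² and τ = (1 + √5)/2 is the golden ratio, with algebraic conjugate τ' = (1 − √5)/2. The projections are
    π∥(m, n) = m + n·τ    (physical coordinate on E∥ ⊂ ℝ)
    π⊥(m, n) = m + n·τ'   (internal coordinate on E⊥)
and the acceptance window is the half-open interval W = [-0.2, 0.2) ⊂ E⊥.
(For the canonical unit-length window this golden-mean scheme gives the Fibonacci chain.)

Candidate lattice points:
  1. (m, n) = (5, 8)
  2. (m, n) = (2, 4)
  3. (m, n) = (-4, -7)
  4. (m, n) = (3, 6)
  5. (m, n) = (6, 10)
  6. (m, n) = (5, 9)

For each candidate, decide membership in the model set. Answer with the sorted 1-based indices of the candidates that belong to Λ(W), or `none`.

1, 5

τ' = (1−√5)/2 ≈ -0.61803.
candidate 1: (m,n)=(5,8) → π∥ = 5+8·τ ≈ 17.94427, π⊥ = 5+8·τ' ≈ 0.05573 ∈ [-0.2, 0.2) ⇒ IN Λ
candidate 2: (m,n)=(2,4) → π∥ = 2+4·τ ≈ 8.47214, π⊥ = 2+4·τ' ≈ -0.47214 ∉ [-0.2, 0.2) ⇒ out
candidate 3: (m,n)=(-4,-7) → π∥ = -4-7·τ ≈ -15.32624, π⊥ = -4-7·τ' ≈ 0.32624 ∉ [-0.2, 0.2) ⇒ out
candidate 4: (m,n)=(3,6) → π∥ = 3+6·τ ≈ 12.70820, π⊥ = 3+6·τ' ≈ -0.70820 ∉ [-0.2, 0.2) ⇒ out
candidate 5: (m,n)=(6,10) → π∥ = 6+10·τ ≈ 22.18034, π⊥ = 6+10·τ' ≈ -0.18034 ∈ [-0.2, 0.2) ⇒ IN Λ
candidate 6: (m,n)=(5,9) → π∥ = 5+9·τ ≈ 19.56231, π⊥ = 5+9·τ' ≈ -0.56231 ∉ [-0.2, 0.2) ⇒ out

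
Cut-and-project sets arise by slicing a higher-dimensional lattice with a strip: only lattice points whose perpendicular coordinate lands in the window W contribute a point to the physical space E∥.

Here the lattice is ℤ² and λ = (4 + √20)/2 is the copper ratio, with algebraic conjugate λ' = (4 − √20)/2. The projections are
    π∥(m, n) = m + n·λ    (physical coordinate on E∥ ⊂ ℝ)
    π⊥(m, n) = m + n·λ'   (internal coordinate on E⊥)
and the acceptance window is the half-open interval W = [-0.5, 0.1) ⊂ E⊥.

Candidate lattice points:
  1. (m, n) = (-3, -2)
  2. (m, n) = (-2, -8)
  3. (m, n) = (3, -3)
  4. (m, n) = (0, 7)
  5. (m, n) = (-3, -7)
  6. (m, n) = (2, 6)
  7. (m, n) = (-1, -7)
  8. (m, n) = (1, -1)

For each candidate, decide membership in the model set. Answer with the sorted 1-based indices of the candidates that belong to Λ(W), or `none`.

Compute λ' = (4−√20)/2 = -0.236068, so π⊥(m,n) = m -0.236068·n.
[1] lift (-3,-2): star map gives -2.527864; window check -0.5 ≤ -2.527864 < 0.1 is false → out
[2] lift (-2,-8): star map gives -0.111456; window check -0.5 ≤ -0.111456 < 0.1 is true → IN Λ
[3] lift (3,-3): star map gives 3.708204; window check -0.5 ≤ 3.708204 < 0.1 is false → out
[4] lift (0,7): star map gives -1.652476; window check -0.5 ≤ -1.652476 < 0.1 is false → out
[5] lift (-3,-7): star map gives -1.347524; window check -0.5 ≤ -1.347524 < 0.1 is false → out
[6] lift (2,6): star map gives 0.583592; window check -0.5 ≤ 0.583592 < 0.1 is false → out
[7] lift (-1,-7): star map gives 0.652476; window check -0.5 ≤ 0.652476 < 0.1 is false → out
[8] lift (1,-1): star map gives 1.236068; window check -0.5 ≤ 1.236068 < 0.1 is false → out

2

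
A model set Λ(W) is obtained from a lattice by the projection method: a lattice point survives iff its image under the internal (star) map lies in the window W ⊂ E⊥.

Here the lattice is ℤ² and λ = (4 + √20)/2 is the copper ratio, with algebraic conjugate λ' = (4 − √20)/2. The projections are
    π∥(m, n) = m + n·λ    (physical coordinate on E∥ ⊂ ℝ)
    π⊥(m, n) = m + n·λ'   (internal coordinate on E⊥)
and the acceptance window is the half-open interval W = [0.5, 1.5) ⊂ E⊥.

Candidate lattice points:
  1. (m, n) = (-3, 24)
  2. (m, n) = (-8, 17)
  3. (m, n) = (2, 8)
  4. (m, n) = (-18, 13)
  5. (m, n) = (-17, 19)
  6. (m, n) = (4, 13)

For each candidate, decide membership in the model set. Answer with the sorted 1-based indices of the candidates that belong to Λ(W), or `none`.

λ' = (4−√20)/2 ≈ -0.23607.
[1] lift (-3,24): star map gives -8.66563; window check 0.5 ≤ -8.66563 < 1.5 is false → out
[2] lift (-8,17): star map gives -12.01316; window check 0.5 ≤ -12.01316 < 1.5 is false → out
[3] lift (2,8): star map gives 0.11146; window check 0.5 ≤ 0.11146 < 1.5 is false → out
[4] lift (-18,13): star map gives -21.06888; window check 0.5 ≤ -21.06888 < 1.5 is false → out
[5] lift (-17,19): star map gives -21.48529; window check 0.5 ≤ -21.48529 < 1.5 is false → out
[6] lift (4,13): star map gives 0.93112; window check 0.5 ≤ 0.93112 < 1.5 is true → IN Λ

6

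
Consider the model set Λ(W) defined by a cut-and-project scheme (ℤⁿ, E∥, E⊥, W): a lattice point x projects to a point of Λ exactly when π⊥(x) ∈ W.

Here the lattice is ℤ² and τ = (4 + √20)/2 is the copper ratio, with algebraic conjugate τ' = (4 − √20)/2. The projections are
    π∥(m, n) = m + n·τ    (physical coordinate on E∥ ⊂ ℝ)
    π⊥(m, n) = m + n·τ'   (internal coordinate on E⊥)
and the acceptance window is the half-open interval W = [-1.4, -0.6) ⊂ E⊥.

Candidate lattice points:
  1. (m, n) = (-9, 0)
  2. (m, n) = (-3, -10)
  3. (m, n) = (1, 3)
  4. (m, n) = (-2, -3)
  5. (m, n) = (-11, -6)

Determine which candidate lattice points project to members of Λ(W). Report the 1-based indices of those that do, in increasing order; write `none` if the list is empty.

2, 4

Numerically τ ≈ 4.2361 and τ' = −1/τ ≈ -0.2361.
[1] lift (-9,0): star map gives -9.0000; window check -1.4 ≤ -9.0000 < -0.6 is false → out
[2] lift (-3,-10): star map gives -0.6393; window check -1.4 ≤ -0.6393 < -0.6 is true → IN Λ
[3] lift (1,3): star map gives 0.2918; window check -1.4 ≤ 0.2918 < -0.6 is false → out
[4] lift (-2,-3): star map gives -1.2918; window check -1.4 ≤ -1.2918 < -0.6 is true → IN Λ
[5] lift (-11,-6): star map gives -9.5836; window check -1.4 ≤ -9.5836 < -0.6 is false → out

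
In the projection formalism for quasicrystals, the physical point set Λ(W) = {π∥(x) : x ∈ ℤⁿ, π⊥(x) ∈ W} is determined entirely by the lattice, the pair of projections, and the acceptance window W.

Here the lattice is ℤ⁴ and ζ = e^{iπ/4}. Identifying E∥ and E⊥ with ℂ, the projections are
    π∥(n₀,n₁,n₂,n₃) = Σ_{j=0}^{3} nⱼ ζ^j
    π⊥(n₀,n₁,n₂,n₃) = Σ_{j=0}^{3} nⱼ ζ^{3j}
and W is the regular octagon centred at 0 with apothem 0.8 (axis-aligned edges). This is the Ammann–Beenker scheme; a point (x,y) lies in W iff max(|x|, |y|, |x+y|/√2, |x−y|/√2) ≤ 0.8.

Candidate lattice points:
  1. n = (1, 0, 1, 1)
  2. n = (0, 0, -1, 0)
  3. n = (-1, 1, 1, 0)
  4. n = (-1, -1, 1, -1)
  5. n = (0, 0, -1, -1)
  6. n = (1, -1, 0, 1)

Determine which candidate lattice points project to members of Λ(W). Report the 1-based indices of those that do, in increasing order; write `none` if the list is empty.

5

Internal map: ζ^{3j} for j=0..3 gives (1,0), (−√2/2,√2/2), (0,−1), (√2/2,√2/2).
candidate 1: n = (1, 0, 1, 1) → π⊥ ≈ (+1.7071, -0.2929); max(|x|,|y|,|x±y|/√2) = 1.7071 > 0.8 ⇒ ∉ W
candidate 2: n = (0, 0, -1, 0) → π⊥ ≈ (+0.0000, +1.0000); max(|x|,|y|,|x±y|/√2) = 1.0000 > 0.8 ⇒ ∉ W
candidate 3: n = (-1, 1, 1, 0) → π⊥ ≈ (-1.7071, -0.2929); max(|x|,|y|,|x±y|/√2) = 1.7071 > 0.8 ⇒ ∉ W
candidate 4: n = (-1, -1, 1, -1) → π⊥ ≈ (-1.0000, -2.4142); max(|x|,|y|,|x±y|/√2) = 2.4142 > 0.8 ⇒ ∉ W
candidate 5: n = (0, 0, -1, -1) → π⊥ ≈ (-0.7071, +0.2929); max(|x|,|y|,|x±y|/√2) = 0.7071 ≤ 0.8 ⇒ ∈ W
candidate 6: n = (1, -1, 0, 1) → π⊥ ≈ (+2.4142, +0.0000); max(|x|,|y|,|x±y|/√2) = 2.4142 > 0.8 ⇒ ∉ W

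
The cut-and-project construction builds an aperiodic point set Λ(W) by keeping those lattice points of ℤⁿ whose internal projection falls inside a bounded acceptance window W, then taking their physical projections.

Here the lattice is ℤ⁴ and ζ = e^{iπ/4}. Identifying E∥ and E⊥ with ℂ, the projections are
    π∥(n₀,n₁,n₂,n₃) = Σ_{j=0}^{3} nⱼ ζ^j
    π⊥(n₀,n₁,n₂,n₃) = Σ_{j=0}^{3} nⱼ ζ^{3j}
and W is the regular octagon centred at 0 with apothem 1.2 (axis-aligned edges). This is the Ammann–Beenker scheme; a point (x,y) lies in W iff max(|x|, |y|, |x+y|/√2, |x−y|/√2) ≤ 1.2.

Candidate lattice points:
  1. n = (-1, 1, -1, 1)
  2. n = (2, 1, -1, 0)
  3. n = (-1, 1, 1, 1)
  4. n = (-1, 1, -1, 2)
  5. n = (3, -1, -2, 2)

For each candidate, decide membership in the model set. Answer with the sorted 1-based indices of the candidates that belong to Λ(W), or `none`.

3

With ζ = e^{iπ/4} the internal vectors are ζ^0,ζ^3,ζ^6,ζ^9.
#1 (-1, 1, -1, 1): internal (-1.00000, 2.41421); octagon support 2.41421 vs apothem 1.2 → ∉ W
#2 (2, 1, -1, 0): internal (1.29289, 1.70711); octagon support 2.12132 vs apothem 1.2 → ∉ W
#3 (-1, 1, 1, 1): internal (-1.00000, 0.41421); octagon support 1.00000 vs apothem 1.2 → ∈ W
#4 (-1, 1, -1, 2): internal (-0.29289, 3.12132); octagon support 3.12132 vs apothem 1.2 → ∉ W
#5 (3, -1, -2, 2): internal (5.12132, 2.70711); octagon support 5.53553 vs apothem 1.2 → ∉ W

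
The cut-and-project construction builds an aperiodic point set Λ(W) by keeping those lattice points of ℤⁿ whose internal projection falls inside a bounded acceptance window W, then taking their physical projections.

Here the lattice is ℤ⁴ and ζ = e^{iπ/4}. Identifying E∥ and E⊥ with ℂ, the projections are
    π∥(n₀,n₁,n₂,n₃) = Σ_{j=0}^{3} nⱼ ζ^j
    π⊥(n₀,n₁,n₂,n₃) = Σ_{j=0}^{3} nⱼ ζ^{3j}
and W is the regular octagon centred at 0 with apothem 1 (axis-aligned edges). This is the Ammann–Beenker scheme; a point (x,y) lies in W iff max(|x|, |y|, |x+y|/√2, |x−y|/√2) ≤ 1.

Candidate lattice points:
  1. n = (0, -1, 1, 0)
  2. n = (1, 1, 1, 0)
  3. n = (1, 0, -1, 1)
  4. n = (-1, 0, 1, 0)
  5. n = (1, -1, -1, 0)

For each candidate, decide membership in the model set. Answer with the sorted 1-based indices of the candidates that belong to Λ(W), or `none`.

π⊥(n) = n₀ + n₁ζ³ + n₂ζ⁶ + n₃ζ⁹ where ζ = e^{iπ/4}.
#1 (0, -1, 1, 0): internal (0.707107, -1.707107); octagon support 1.707107 vs apothem 1 → ∉ W
#2 (1, 1, 1, 0): internal (0.292893, -0.292893); octagon support 0.414214 vs apothem 1 → ∈ W
#3 (1, 0, -1, 1): internal (1.707107, 1.707107); octagon support 2.414214 vs apothem 1 → ∉ W
#4 (-1, 0, 1, 0): internal (-1.000000, -1.000000); octagon support 1.414214 vs apothem 1 → ∉ W
#5 (1, -1, -1, 0): internal (1.707107, 0.292893); octagon support 1.707107 vs apothem 1 → ∉ W

2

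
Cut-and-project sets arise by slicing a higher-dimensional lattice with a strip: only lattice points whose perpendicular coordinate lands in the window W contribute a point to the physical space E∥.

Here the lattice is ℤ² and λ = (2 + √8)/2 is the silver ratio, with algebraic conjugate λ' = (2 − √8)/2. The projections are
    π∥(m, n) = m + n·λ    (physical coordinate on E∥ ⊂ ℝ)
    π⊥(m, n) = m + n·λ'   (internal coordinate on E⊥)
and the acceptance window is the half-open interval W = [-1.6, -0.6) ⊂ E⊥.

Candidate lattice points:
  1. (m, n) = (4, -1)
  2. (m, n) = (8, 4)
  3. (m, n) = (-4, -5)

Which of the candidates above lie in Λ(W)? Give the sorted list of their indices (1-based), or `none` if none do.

none

Numerically λ ≈ 2.414214 and λ' = −1/λ ≈ -0.414214.
[1] lift (4,-1): star map gives 4.414214; window check -1.6 ≤ 4.414214 < -0.6 is false → out
[2] lift (8,4): star map gives 6.343146; window check -1.6 ≤ 6.343146 < -0.6 is false → out
[3] lift (-4,-5): star map gives -1.928932; window check -1.6 ≤ -1.928932 < -0.6 is false → out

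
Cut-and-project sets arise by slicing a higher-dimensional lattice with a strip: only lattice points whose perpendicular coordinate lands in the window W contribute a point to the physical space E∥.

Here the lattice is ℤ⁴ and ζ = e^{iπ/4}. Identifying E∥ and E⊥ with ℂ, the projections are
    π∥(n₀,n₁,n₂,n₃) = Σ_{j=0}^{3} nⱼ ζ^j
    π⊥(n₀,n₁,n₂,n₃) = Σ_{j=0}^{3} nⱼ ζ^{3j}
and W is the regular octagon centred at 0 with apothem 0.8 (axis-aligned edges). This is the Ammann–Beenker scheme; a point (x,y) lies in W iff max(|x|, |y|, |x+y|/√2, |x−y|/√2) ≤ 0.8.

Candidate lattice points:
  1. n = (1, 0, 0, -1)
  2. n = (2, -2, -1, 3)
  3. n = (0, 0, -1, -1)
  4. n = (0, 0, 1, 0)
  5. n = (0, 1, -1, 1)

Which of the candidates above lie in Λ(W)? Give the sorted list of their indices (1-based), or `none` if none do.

With ζ = e^{iπ/4} the internal vectors are ζ^0,ζ^3,ζ^6,ζ^9.
candidate 1: n = (1, 0, 0, -1) → π⊥ ≈ (+0.292893, -0.707107); max(|x|,|y|,|x±y|/√2) = 0.707107 ≤ 0.8 ⇒ ∈ W
candidate 2: n = (2, -2, -1, 3) → π⊥ ≈ (+5.535534, +1.707107); max(|x|,|y|,|x±y|/√2) = 5.535534 > 0.8 ⇒ ∉ W
candidate 3: n = (0, 0, -1, -1) → π⊥ ≈ (-0.707107, +0.292893); max(|x|,|y|,|x±y|/√2) = 0.707107 ≤ 0.8 ⇒ ∈ W
candidate 4: n = (0, 0, 1, 0) → π⊥ ≈ (+0.000000, -1.000000); max(|x|,|y|,|x±y|/√2) = 1.000000 > 0.8 ⇒ ∉ W
candidate 5: n = (0, 1, -1, 1) → π⊥ ≈ (+0.000000, +2.414214); max(|x|,|y|,|x±y|/√2) = 2.414214 > 0.8 ⇒ ∉ W

1, 3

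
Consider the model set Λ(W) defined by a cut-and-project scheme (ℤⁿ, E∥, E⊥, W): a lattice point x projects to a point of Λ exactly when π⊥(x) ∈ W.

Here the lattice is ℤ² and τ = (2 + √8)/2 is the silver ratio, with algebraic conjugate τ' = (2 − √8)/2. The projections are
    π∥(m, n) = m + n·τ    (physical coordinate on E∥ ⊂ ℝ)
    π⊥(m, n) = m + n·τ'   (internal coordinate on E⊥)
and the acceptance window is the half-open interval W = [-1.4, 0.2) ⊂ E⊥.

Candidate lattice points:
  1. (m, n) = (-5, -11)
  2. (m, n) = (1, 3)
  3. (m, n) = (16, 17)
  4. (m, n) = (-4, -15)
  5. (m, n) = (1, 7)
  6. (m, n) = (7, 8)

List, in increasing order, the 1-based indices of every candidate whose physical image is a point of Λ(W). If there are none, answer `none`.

1, 2

Numerically τ ≈ 2.41421 and τ' = −1/τ ≈ -0.41421.
candidate 1: (m,n)=(-5,-11) → π∥ = -5-11·τ ≈ -31.55635, π⊥ = -5-11·τ' ≈ -0.44365 ∈ [-1.4, 0.2) ⇒ IN Λ
candidate 2: (m,n)=(1,3) → π∥ = 1+3·τ ≈ 8.24264, π⊥ = 1+3·τ' ≈ -0.24264 ∈ [-1.4, 0.2) ⇒ IN Λ
candidate 3: (m,n)=(16,17) → π∥ = 16+17·τ ≈ 57.04163, π⊥ = 16+17·τ' ≈ 8.95837 ∉ [-1.4, 0.2) ⇒ out
candidate 4: (m,n)=(-4,-15) → π∥ = -4-15·τ ≈ -40.21320, π⊥ = -4-15·τ' ≈ 2.21320 ∉ [-1.4, 0.2) ⇒ out
candidate 5: (m,n)=(1,7) → π∥ = 1+7·τ ≈ 17.89949, π⊥ = 1+7·τ' ≈ -1.89949 ∉ [-1.4, 0.2) ⇒ out
candidate 6: (m,n)=(7,8) → π∥ = 7+8·τ ≈ 26.31371, π⊥ = 7+8·τ' ≈ 3.68629 ∉ [-1.4, 0.2) ⇒ out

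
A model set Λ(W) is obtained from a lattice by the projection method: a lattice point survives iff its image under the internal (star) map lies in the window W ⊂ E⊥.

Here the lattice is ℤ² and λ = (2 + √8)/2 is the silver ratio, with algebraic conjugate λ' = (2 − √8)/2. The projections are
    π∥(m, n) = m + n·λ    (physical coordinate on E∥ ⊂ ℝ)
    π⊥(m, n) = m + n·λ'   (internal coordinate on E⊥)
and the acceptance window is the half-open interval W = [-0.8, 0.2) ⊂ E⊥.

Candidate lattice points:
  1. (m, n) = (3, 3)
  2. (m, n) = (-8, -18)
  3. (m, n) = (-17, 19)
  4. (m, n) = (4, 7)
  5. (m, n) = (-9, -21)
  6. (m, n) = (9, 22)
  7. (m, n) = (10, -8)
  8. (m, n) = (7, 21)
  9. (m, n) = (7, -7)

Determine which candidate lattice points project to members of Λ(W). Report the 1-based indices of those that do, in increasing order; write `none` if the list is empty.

2, 5, 6

λ' = (2−√8)/2 ≈ -0.4142.
#1 (3,3): internal coord 3 + (3)·λ' = +1.7574; +1.7574 ∉ [-0.8, 0.2) → out
#2 (-8,-18): internal coord -8 + (-18)·λ' = -0.5442; -0.5442 ∈ [-0.8, 0.2) → IN Λ
#3 (-17,19): internal coord -17 + (19)·λ' = -24.8701; -24.8701 ∉ [-0.8, 0.2) → out
#4 (4,7): internal coord 4 + (7)·λ' = +1.1005; +1.1005 ∉ [-0.8, 0.2) → out
#5 (-9,-21): internal coord -9 + (-21)·λ' = -0.3015; -0.3015 ∈ [-0.8, 0.2) → IN Λ
#6 (9,22): internal coord 9 + (22)·λ' = -0.1127; -0.1127 ∈ [-0.8, 0.2) → IN Λ
#7 (10,-8): internal coord 10 + (-8)·λ' = +13.3137; +13.3137 ∉ [-0.8, 0.2) → out
#8 (7,21): internal coord 7 + (21)·λ' = -1.6985; -1.6985 ∉ [-0.8, 0.2) → out
#9 (7,-7): internal coord 7 + (-7)·λ' = +9.8995; +9.8995 ∉ [-0.8, 0.2) → out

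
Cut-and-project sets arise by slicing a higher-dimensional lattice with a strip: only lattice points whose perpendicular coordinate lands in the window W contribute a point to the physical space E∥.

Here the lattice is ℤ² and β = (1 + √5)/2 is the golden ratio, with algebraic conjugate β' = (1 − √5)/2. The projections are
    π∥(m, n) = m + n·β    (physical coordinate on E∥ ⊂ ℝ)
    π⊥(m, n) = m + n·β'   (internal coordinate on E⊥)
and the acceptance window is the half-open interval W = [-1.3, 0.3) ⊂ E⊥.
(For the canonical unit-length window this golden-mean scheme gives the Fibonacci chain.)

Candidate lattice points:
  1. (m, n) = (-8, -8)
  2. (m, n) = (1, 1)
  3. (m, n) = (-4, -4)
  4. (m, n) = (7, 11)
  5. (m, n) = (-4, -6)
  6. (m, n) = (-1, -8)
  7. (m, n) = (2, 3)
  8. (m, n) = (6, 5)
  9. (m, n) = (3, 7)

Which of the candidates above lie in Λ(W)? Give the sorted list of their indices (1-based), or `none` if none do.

β' = (1−√5)/2 ≈ -0.61803.
[1] lift (-8,-8): star map gives -3.05573; window check -1.3 ≤ -3.05573 < 0.3 is false → out
[2] lift (1,1): star map gives 0.38197; window check -1.3 ≤ 0.38197 < 0.3 is false → out
[3] lift (-4,-4): star map gives -1.52786; window check -1.3 ≤ -1.52786 < 0.3 is false → out
[4] lift (7,11): star map gives 0.20163; window check -1.3 ≤ 0.20163 < 0.3 is true → IN Λ
[5] lift (-4,-6): star map gives -0.29180; window check -1.3 ≤ -0.29180 < 0.3 is true → IN Λ
[6] lift (-1,-8): star map gives 3.94427; window check -1.3 ≤ 3.94427 < 0.3 is false → out
[7] lift (2,3): star map gives 0.14590; window check -1.3 ≤ 0.14590 < 0.3 is true → IN Λ
[8] lift (6,5): star map gives 2.90983; window check -1.3 ≤ 2.90983 < 0.3 is false → out
[9] lift (3,7): star map gives -1.32624; window check -1.3 ≤ -1.32624 < 0.3 is false → out

4, 5, 7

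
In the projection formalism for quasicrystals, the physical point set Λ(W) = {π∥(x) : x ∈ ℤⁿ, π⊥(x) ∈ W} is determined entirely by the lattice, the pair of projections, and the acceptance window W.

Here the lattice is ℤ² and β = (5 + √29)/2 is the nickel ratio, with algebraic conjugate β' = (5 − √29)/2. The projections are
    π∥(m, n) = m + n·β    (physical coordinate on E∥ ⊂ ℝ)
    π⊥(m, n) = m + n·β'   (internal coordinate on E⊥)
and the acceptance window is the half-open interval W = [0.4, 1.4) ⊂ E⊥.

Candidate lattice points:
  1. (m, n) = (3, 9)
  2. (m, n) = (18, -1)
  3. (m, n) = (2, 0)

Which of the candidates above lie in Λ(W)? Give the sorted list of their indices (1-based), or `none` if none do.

1

Compute β' = (5−√29)/2 = -0.1926, so π⊥(m,n) = m -0.1926·n.
#1 (3,9): internal coord 3 + (9)·β' = +1.2668; +1.2668 ∈ [0.4, 1.4) → IN Λ
#2 (18,-1): internal coord 18 + (-1)·β' = +18.1926; +18.1926 ∉ [0.4, 1.4) → out
#3 (2,0): internal coord 2 + (0)·β' = +2.0000; +2.0000 ∉ [0.4, 1.4) → out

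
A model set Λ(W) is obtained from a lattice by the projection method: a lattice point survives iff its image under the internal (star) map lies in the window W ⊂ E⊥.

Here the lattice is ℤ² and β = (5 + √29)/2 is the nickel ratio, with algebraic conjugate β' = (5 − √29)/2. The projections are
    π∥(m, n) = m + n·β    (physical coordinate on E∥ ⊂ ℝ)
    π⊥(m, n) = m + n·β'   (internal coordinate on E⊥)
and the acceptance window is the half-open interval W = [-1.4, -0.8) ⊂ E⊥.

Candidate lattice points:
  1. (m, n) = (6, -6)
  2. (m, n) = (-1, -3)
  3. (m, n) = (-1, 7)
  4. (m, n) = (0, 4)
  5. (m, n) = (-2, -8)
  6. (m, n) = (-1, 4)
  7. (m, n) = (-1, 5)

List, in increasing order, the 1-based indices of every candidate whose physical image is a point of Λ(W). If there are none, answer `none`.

β' = (5−√29)/2 ≈ -0.192582.
candidate 1: (m,n)=(6,-6) → π∥ = 6-6·β ≈ -25.155494, π⊥ = 6-6·β' ≈ 7.155494 ∉ [-1.4, -0.8) ⇒ out
candidate 2: (m,n)=(-1,-3) → π∥ = -1-3·β ≈ -16.577747, π⊥ = -1-3·β' ≈ -0.422253 ∉ [-1.4, -0.8) ⇒ out
candidate 3: (m,n)=(-1,7) → π∥ = -1+7·β ≈ 35.348077, π⊥ = -1+7·β' ≈ -2.348077 ∉ [-1.4, -0.8) ⇒ out
candidate 4: (m,n)=(0,4) → π∥ = 0+4·β ≈ 20.770330, π⊥ = 0+4·β' ≈ -0.770330 ∉ [-1.4, -0.8) ⇒ out
candidate 5: (m,n)=(-2,-8) → π∥ = -2-8·β ≈ -43.540659, π⊥ = -2-8·β' ≈ -0.459341 ∉ [-1.4, -0.8) ⇒ out
candidate 6: (m,n)=(-1,4) → π∥ = -1+4·β ≈ 19.770330, π⊥ = -1+4·β' ≈ -1.770330 ∉ [-1.4, -0.8) ⇒ out
candidate 7: (m,n)=(-1,5) → π∥ = -1+5·β ≈ 24.962912, π⊥ = -1+5·β' ≈ -1.962912 ∉ [-1.4, -0.8) ⇒ out

none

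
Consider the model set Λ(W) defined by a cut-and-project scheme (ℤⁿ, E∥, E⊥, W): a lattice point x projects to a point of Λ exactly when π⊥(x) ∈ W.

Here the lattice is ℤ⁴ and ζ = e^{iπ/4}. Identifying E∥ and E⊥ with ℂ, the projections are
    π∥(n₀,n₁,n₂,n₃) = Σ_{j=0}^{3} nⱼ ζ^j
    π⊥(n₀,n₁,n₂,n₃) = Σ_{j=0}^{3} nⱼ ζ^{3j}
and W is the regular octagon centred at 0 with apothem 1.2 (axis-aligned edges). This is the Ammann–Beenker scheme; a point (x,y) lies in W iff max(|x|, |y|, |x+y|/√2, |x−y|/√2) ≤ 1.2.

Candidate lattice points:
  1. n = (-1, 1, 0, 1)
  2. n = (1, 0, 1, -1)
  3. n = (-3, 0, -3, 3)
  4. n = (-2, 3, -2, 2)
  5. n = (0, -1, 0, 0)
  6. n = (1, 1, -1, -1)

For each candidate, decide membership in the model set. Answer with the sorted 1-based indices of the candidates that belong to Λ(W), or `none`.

5, 6

With ζ = e^{iπ/4} the internal vectors are ζ^0,ζ^3,ζ^6,ζ^9.
#1 (-1, 1, 0, 1): internal (-1.0000, 1.4142); octagon support 1.7071 vs apothem 1.2 → ∉ W
#2 (1, 0, 1, -1): internal (0.2929, -1.7071); octagon support 1.7071 vs apothem 1.2 → ∉ W
#3 (-3, 0, -3, 3): internal (-0.8787, 5.1213); octagon support 5.1213 vs apothem 1.2 → ∉ W
#4 (-2, 3, -2, 2): internal (-2.7071, 5.5355); octagon support 5.8284 vs apothem 1.2 → ∉ W
#5 (0, -1, 0, 0): internal (0.7071, -0.7071); octagon support 1.0000 vs apothem 1.2 → ∈ W
#6 (1, 1, -1, -1): internal (-0.4142, 1.0000); octagon support 1.0000 vs apothem 1.2 → ∈ W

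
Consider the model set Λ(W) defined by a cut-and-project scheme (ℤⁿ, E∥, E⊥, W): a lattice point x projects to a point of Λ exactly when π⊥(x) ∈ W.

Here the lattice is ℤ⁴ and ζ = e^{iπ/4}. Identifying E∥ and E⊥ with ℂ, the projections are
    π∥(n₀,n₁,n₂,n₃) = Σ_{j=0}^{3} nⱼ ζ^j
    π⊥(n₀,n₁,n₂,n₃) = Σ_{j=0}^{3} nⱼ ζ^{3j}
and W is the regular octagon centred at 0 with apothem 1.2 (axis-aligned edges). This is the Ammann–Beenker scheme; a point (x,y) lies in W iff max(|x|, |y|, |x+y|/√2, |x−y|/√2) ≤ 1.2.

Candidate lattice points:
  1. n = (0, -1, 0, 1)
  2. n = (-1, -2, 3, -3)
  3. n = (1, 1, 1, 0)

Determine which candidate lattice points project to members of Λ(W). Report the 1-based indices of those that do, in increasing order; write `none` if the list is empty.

π⊥(n) = n₀ + n₁ζ³ + n₂ζ⁶ + n₃ζ⁹ where ζ = e^{iπ/4}.
#1 (0, -1, 0, 1): internal (1.4142, 0.0000); octagon support 1.4142 vs apothem 1.2 → ∉ W
#2 (-1, -2, 3, -3): internal (-1.7071, -6.5355); octagon support 6.5355 vs apothem 1.2 → ∉ W
#3 (1, 1, 1, 0): internal (0.2929, -0.2929); octagon support 0.4142 vs apothem 1.2 → ∈ W

3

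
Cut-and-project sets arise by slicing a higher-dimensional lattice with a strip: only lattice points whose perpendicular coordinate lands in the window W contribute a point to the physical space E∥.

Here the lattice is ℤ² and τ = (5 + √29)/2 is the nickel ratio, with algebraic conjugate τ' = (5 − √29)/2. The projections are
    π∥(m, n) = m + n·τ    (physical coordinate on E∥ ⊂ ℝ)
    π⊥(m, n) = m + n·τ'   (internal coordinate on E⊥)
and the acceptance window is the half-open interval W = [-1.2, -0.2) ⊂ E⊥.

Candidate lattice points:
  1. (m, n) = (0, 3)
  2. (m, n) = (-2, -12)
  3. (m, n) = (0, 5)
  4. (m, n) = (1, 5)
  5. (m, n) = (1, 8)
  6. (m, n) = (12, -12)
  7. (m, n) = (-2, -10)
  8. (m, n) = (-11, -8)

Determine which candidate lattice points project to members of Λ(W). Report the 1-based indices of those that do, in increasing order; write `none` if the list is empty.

1, 3, 5

Compute τ' = (5−√29)/2 = -0.1926, so π⊥(m,n) = m -0.1926·n.
[1] lift (0,3): star map gives -0.5777; window check -1.2 ≤ -0.5777 < -0.2 is true → IN Λ
[2] lift (-2,-12): star map gives 0.3110; window check -1.2 ≤ 0.3110 < -0.2 is false → out
[3] lift (0,5): star map gives -0.9629; window check -1.2 ≤ -0.9629 < -0.2 is true → IN Λ
[4] lift (1,5): star map gives 0.0371; window check -1.2 ≤ 0.0371 < -0.2 is false → out
[5] lift (1,8): star map gives -0.5407; window check -1.2 ≤ -0.5407 < -0.2 is true → IN Λ
[6] lift (12,-12): star map gives 14.3110; window check -1.2 ≤ 14.3110 < -0.2 is false → out
[7] lift (-2,-10): star map gives -0.0742; window check -1.2 ≤ -0.0742 < -0.2 is false → out
[8] lift (-11,-8): star map gives -9.4593; window check -1.2 ≤ -9.4593 < -0.2 is false → out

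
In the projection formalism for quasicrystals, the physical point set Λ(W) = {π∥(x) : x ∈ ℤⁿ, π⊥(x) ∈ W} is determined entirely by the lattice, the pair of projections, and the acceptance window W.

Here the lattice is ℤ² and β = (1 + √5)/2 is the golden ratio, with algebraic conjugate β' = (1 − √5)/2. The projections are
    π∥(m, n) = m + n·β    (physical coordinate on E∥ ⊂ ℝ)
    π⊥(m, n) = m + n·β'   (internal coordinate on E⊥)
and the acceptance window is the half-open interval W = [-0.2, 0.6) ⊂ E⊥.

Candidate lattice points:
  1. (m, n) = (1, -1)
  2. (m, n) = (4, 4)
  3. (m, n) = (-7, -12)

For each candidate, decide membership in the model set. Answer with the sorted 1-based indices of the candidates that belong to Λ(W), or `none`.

3

Compute β' = (1−√5)/2 = -0.618034, so π⊥(m,n) = m -0.618034·n.
candidate 1: (m,n)=(1,-1) → π∥ = 1-1·β ≈ -0.618034, π⊥ = 1-1·β' ≈ 1.618034 ∉ [-0.2, 0.6) ⇒ out
candidate 2: (m,n)=(4,4) → π∥ = 4+4·β ≈ 10.472136, π⊥ = 4+4·β' ≈ 1.527864 ∉ [-0.2, 0.6) ⇒ out
candidate 3: (m,n)=(-7,-12) → π∥ = -7-12·β ≈ -26.416408, π⊥ = -7-12·β' ≈ 0.416408 ∈ [-0.2, 0.6) ⇒ IN Λ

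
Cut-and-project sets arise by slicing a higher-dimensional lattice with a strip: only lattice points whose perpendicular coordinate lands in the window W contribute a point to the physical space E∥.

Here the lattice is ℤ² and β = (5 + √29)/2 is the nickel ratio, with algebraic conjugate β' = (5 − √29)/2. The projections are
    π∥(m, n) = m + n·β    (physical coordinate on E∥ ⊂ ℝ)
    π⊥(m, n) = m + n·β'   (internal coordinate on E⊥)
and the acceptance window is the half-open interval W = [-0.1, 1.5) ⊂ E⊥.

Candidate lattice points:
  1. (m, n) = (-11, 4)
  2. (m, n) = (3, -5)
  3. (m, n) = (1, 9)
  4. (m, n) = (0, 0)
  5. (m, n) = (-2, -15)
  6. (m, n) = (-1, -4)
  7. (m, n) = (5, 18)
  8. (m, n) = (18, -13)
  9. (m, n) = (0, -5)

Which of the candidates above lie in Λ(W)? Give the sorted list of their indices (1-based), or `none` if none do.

4, 5, 9

Numerically β ≈ 5.192582 and β' = −1/β ≈ -0.192582.
[1] lift (-11,4): star map gives -11.770330; window check -0.1 ≤ -11.770330 < 1.5 is false → out
[2] lift (3,-5): star map gives 3.962912; window check -0.1 ≤ 3.962912 < 1.5 is false → out
[3] lift (1,9): star map gives -0.733242; window check -0.1 ≤ -0.733242 < 1.5 is false → out
[4] lift (0,0): star map gives 0.000000; window check -0.1 ≤ 0.000000 < 1.5 is true → IN Λ
[5] lift (-2,-15): star map gives 0.888736; window check -0.1 ≤ 0.888736 < 1.5 is true → IN Λ
[6] lift (-1,-4): star map gives -0.229670; window check -0.1 ≤ -0.229670 < 1.5 is false → out
[7] lift (5,18): star map gives 1.533517; window check -0.1 ≤ 1.533517 < 1.5 is false → out
[8] lift (18,-13): star map gives 20.503571; window check -0.1 ≤ 20.503571 < 1.5 is false → out
[9] lift (0,-5): star map gives 0.962912; window check -0.1 ≤ 0.962912 < 1.5 is true → IN Λ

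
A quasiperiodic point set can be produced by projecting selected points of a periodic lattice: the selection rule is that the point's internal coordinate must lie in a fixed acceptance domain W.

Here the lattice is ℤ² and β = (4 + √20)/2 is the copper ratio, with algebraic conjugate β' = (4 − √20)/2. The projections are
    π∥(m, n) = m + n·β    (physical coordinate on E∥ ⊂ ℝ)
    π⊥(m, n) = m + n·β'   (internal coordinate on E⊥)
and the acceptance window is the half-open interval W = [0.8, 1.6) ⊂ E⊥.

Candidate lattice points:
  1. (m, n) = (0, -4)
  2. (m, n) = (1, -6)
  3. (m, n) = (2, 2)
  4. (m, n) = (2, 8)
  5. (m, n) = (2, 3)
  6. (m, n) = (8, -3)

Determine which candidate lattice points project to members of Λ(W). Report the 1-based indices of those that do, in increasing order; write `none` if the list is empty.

1, 3, 5

β' = (4−√20)/2 ≈ -0.2361.
#1 (0,-4): internal coord 0 + (-4)·β' = +0.9443; +0.9443 ∈ [0.8, 1.6) → IN Λ
#2 (1,-6): internal coord 1 + (-6)·β' = +2.4164; +2.4164 ∉ [0.8, 1.6) → out
#3 (2,2): internal coord 2 + (2)·β' = +1.5279; +1.5279 ∈ [0.8, 1.6) → IN Λ
#4 (2,8): internal coord 2 + (8)·β' = +0.1115; +0.1115 ∉ [0.8, 1.6) → out
#5 (2,3): internal coord 2 + (3)·β' = +1.2918; +1.2918 ∈ [0.8, 1.6) → IN Λ
#6 (8,-3): internal coord 8 + (-3)·β' = +8.7082; +8.7082 ∉ [0.8, 1.6) → out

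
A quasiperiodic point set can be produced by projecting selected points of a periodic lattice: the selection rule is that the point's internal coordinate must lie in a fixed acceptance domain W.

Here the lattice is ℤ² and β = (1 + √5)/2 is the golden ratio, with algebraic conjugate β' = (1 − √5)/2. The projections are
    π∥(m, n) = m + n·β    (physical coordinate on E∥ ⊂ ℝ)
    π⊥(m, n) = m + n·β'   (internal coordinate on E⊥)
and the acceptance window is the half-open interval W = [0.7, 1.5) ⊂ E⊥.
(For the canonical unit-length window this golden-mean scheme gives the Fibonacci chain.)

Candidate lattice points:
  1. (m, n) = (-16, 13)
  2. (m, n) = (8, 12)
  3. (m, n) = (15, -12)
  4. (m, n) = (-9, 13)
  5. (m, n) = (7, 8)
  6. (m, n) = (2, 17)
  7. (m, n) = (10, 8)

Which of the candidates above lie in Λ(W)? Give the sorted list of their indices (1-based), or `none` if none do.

none

Numerically β ≈ 1.618034 and β' = −1/β ≈ -0.618034.
[1] lift (-16,13): star map gives -24.034442; window check 0.7 ≤ -24.034442 < 1.5 is false → out
[2] lift (8,12): star map gives 0.583592; window check 0.7 ≤ 0.583592 < 1.5 is false → out
[3] lift (15,-12): star map gives 22.416408; window check 0.7 ≤ 22.416408 < 1.5 is false → out
[4] lift (-9,13): star map gives -17.034442; window check 0.7 ≤ -17.034442 < 1.5 is false → out
[5] lift (7,8): star map gives 2.055728; window check 0.7 ≤ 2.055728 < 1.5 is false → out
[6] lift (2,17): star map gives -8.506578; window check 0.7 ≤ -8.506578 < 1.5 is false → out
[7] lift (10,8): star map gives 5.055728; window check 0.7 ≤ 5.055728 < 1.5 is false → out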